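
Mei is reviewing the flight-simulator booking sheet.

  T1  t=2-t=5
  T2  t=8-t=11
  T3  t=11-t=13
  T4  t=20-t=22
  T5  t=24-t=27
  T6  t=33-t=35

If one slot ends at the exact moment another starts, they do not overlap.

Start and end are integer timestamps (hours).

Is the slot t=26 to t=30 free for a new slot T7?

No — it overlaps T5

T1: ends t=5 at or before T7 starts t=26 → clear.
T2: ends t=11 at or before T7 starts t=26 → clear.
T3: ends t=13 at or before T7 starts t=26 → clear.
T4: ends t=22 at or before T7 starts t=26 → clear.
T5: starts t=24 before T7 ends t=30, and ends t=27 after T7 starts t=26 → overlap.
T6: starts t=33 at or after T7 ends t=30 → clear.
T7 overlaps T5.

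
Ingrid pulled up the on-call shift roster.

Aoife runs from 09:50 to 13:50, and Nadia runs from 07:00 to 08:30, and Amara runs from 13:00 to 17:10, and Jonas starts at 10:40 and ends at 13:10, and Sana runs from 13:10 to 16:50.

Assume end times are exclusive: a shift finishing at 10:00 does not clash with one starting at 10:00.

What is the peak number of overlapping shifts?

Sweep the timeline, counting +1 at each start and −1 at each end (ends before starts at a tie):
07:00 start Nadia → 1
08:30 end Nadia → 0
09:50 start Aoife → 1
10:40 start Jonas → 2
13:00 start Amara → 3
13:10 end Jonas → 2
13:10 start Sana → 3
13:50 end Aoife → 2
16:50 end Sana → 1
17:10 end Amara → 0
Peak is 3, at 13:00 (Amara, Aoife, Jonas).

3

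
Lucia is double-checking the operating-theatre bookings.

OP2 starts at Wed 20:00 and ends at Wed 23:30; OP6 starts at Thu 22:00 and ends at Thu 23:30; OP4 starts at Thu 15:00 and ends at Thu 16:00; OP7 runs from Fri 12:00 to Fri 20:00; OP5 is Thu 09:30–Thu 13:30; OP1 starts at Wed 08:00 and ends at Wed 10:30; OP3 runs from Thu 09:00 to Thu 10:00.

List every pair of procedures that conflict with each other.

Sorted by start: OP1, OP2, OP3, OP5, OP4, OP6, OP7.
OP2 starts after OP1 ends; OP1 is clear from here.
OP3 starts after OP2 ends; OP2 is clear from here.
OP5 starts before OP3 ends → OP3 and OP5 overlap.
OP4 starts after OP3 ends; OP3 is clear from here.
OP4 starts after OP5 ends; OP5 is clear from here.
OP6 starts after OP4 ends; OP4 is clear from here.
OP7 starts after OP6 ends.

OP3 & OP5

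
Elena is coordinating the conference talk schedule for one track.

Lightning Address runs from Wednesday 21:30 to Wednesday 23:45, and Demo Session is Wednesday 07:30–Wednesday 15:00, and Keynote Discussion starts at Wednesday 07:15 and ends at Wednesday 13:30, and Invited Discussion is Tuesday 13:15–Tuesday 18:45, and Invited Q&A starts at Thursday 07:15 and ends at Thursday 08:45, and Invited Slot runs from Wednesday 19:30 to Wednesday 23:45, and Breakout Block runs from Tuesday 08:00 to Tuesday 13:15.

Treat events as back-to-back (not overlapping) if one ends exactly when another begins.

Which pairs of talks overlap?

Demo Session & Keynote Discussion, Invited Slot & Lightning Address

Sorted by start: Breakout Block, Invited Discussion, Keynote Discussion, Demo Session, Invited Slot, Lightning Address, Invited Q&A.
Invited Discussion starts exactly when Breakout Block ends (back-to-back, no overlap) — done with Breakout Block.
Keynote Discussion starts after Invited Discussion ends — done with Invited Discussion.
Demo Session starts before Keynote Discussion ends → Keynote Discussion and Demo Session overlap.
Invited Slot starts after Keynote Discussion ends — done with Keynote Discussion.
Invited Slot starts after Demo Session ends — done with Demo Session.
Lightning Address starts before Invited Slot ends → Invited Slot and Lightning Address overlap.
Invited Q&A starts after Invited Slot ends.
Invited Q&A starts after Lightning Address ends.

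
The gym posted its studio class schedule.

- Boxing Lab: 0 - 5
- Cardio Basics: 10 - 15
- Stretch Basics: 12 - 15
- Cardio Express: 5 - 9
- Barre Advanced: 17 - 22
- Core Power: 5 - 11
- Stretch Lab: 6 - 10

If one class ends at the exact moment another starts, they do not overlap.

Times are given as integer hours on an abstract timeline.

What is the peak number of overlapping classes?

3

Sweep the timeline, counting +1 at each start and −1 at each end (ends before starts at a tie):
0 start Boxing Lab → 1
5 end Boxing Lab → 0
5 start Cardio Express → 1
5 start Core Power → 2
6 start Stretch Lab → 3
9 end Cardio Express → 2
10 end Stretch Lab → 1
10 start Cardio Basics → 2
11 end Core Power → 1
12 start Stretch Basics → 2
15 end Cardio Basics → 1
15 end Stretch Basics → 0
17 start Barre Advanced → 1
22 end Barre Advanced → 0
Peak is 3, at 6 (Cardio Express, Core Power, Stretch Lab).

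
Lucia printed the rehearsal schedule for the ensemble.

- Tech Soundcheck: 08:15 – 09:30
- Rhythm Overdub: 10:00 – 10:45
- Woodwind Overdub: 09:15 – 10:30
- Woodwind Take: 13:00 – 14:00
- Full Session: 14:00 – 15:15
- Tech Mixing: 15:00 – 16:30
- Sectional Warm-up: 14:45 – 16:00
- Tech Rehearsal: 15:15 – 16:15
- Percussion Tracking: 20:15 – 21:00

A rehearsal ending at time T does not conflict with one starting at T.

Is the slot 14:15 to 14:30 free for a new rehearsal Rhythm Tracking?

Tech Soundcheck: ends 09:30 at or before Rhythm Tracking starts 14:15 → clear.
Woodwind Overdub: ends 10:30 at or before Rhythm Tracking starts 14:15 → clear.
Rhythm Overdub: ends 10:45 at or before Rhythm Tracking starts 14:15 → clear.
Woodwind Take: ends 14:00 at or before Rhythm Tracking starts 14:15 → clear.
Full Session: starts 14:00 before Rhythm Tracking ends 14:30, and ends 15:15 after Rhythm Tracking starts 14:15 → overlap.
Sectional Warm-up: starts 14:45 at or after Rhythm Tracking ends 14:30 → clear.
Tech Mixing: starts 15:00 at or after Rhythm Tracking ends 14:30 → clear.
Tech Rehearsal: starts 15:15 at or after Rhythm Tracking ends 14:30 → clear.
Percussion Tracking: starts 20:15 at or after Rhythm Tracking ends 14:30 → clear.
Rhythm Tracking overlaps Full Session.

No — it overlaps Full Session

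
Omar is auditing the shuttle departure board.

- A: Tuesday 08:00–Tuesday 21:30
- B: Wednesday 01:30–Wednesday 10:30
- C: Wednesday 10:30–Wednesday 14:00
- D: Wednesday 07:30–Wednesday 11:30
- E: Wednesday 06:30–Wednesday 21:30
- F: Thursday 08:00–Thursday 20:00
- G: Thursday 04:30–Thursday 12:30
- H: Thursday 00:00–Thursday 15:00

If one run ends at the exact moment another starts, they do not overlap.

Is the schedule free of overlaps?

Sorted by start: A, B, E, D, C, H, G, F.
B starts after A ends; A is clear from here.
E starts before B ends → B and E overlap.
That's a conflict, so the schedule is not conflict-free.

No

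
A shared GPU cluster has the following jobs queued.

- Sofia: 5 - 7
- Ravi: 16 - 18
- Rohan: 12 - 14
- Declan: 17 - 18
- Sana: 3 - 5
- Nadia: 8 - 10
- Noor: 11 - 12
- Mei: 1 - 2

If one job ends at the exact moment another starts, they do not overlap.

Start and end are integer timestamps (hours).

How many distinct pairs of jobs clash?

Sorted by start: Mei, Sana, Sofia, Nadia, Noor, Rohan, Ravi, Declan.
Sana starts after Mei ends; Mei is clear from here.
Sofia starts exactly when Sana ends (back-to-back, no overlap); Sana is clear from here.
Nadia starts after Sofia ends; Sofia is clear from here.
Noor starts after Nadia ends; Nadia is clear from here.
Rohan starts exactly when Noor ends (back-to-back, no overlap); Noor is clear from here.
Ravi starts after Rohan ends; Rohan is clear from here.
Declan starts before Ravi ends → Ravi and Declan overlap.
Overlapping pairs: Declan & Ravi — 1 in total.

1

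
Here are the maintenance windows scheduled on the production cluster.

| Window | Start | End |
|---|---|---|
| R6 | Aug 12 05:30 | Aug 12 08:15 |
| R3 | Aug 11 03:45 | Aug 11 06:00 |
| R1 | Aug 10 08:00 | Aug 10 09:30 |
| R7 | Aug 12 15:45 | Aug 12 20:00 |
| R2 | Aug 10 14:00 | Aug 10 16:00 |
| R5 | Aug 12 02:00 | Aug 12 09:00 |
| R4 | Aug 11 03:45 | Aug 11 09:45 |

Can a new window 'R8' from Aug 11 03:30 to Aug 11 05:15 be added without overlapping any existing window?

R1: ends Aug 10 09:30 at or before R8 starts Aug 11 03:30 → clear.
R2: ends Aug 10 16:00 at or before R8 starts Aug 11 03:30 → clear.
R3: starts Aug 11 03:45 before R8 ends Aug 11 05:15, and ends Aug 11 06:00 after R8 starts Aug 11 03:30 → overlap.
R4: starts Aug 11 03:45 before R8 ends Aug 11 05:15, and ends Aug 11 09:45 after R8 starts Aug 11 03:30 → overlap.
R5: starts Aug 12 02:00 at or after R8 ends Aug 11 05:15 → clear.
R6: starts Aug 12 05:30 at or after R8 ends Aug 11 05:15 → clear.
R7: starts Aug 12 15:45 at or after R8 ends Aug 11 05:15 → clear.
R8 overlaps R3, R4.

No — it overlaps R3, R4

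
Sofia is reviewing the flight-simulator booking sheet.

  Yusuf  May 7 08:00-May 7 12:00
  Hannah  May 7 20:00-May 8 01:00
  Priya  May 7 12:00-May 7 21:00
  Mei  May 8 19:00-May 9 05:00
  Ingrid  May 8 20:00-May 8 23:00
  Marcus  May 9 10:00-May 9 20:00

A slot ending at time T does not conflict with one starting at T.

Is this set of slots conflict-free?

No

Sorted by start: Yusuf, Priya, Hannah, Mei, Ingrid, Marcus.
Priya starts exactly when Yusuf ends (back-to-back, no overlap) — done with Yusuf.
Hannah starts before Priya ends → Priya and Hannah overlap.
That's a conflict, so the schedule is not conflict-free.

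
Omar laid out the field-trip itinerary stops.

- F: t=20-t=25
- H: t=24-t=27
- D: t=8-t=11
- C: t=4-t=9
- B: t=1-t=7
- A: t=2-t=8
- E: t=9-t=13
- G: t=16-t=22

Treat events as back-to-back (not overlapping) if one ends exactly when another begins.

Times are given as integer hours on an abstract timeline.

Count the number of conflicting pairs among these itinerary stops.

7

Two intervals overlap when each starts before the other ends.
Sorted by start: B, A, C, D, E, G, F, H.
A starts before B ends → B and A overlap.
C starts before B ends → B and C overlap.
D starts after B ends; B is clear from here.
C starts before A ends → A and C overlap.
D starts exactly when A ends (back-to-back, no overlap); A is clear from here.
D starts before C ends → C and D overlap.
E starts exactly when C ends (back-to-back, no overlap); C is clear from here.
E starts before D ends → D and E overlap.
G starts after D ends; D is clear from here.
G starts after E ends; E is clear from here.
F starts before G ends → G and F overlap.
H starts after G ends.
H starts before F ends → F and H overlap.
Overlapping pairs: A & B, A & C, B & C, C & D, D & E, F & G, F & H — 7 in total.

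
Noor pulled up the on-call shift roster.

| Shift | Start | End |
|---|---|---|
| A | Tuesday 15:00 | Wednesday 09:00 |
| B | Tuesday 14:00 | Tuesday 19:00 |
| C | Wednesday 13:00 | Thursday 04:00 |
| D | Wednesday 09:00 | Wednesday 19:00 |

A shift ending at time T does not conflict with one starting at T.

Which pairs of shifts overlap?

A & B, C & D

Check each pair: they overlap iff neither finishes before the other starts.
Sorted by start: B, A, D, C.
A starts before B ends → B and A overlap.
D starts after B ends; B is clear from here.
D starts exactly when A ends (back-to-back, no overlap); A is clear from here.
C starts before D ends → D and C overlap.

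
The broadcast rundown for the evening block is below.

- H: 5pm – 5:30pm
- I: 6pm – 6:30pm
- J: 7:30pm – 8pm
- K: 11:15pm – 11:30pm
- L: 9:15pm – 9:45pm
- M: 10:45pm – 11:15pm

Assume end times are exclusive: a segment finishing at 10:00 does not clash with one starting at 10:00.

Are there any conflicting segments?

Two intervals overlap when each starts before the other ends.
Sorted by start: H, I, J, L, M, K.
I starts after H ends; H is clear from here.
J starts after I ends; I is clear from here.
L starts after J ends; J is clear from here.
M starts after L ends; L is clear from here.
K starts exactly when M ends (back-to-back, no overlap).
Every pair is clear; the schedule has no overlaps.

No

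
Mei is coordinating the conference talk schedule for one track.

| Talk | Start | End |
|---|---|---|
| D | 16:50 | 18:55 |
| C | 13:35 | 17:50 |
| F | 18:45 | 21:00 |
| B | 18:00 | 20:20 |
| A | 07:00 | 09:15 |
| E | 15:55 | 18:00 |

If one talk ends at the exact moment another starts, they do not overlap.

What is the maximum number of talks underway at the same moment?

3

Walk through starts and ends in time order (an end at T is processed before a start at T):
07:00 start A → 1
09:15 end A → 0
13:35 start C → 1
15:55 start E → 2
16:50 start D → 3
17:50 end C → 2
18:00 end E → 1
18:00 start B → 2
18:45 start F → 3
18:55 end D → 2
20:20 end B → 1
21:00 end F → 0
Peak is 3, at 16:50 (C, D, E).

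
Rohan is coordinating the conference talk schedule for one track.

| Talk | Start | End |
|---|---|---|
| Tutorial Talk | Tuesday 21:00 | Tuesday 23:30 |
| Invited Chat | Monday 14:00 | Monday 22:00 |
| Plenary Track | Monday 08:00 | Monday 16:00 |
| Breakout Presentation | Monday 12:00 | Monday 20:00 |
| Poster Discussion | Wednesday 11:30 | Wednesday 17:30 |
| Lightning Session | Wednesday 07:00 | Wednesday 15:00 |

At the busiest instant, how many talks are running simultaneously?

Sweep the timeline, counting +1 at each start and −1 at each end (ends before starts at a tie):
Monday 08:00 start Plenary Track → 1
Monday 12:00 start Breakout Presentation → 2
Monday 14:00 start Invited Chat → 3
Monday 16:00 end Plenary Track → 2
Monday 20:00 end Breakout Presentation → 1
Monday 22:00 end Invited Chat → 0
Tuesday 21:00 start Tutorial Talk → 1
Tuesday 23:30 end Tutorial Talk → 0
Wednesday 07:00 start Lightning Session → 1
Wednesday 11:30 start Poster Discussion → 2
Wednesday 15:00 end Lightning Session → 1
Wednesday 17:30 end Poster Discussion → 0
Peak is 3, at Monday 14:00 (Breakout Presentation, Invited Chat, Plenary Track).

3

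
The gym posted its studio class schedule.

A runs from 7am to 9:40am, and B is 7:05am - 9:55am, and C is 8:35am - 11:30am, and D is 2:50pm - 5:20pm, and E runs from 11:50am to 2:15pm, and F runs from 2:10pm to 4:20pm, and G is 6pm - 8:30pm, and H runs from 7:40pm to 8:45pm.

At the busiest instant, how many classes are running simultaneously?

Walk through starts and ends in time order (an end at T is processed before a start at T):
7am start A → 1
7:05am start B → 2
8:35am start C → 3
9:40am end A → 2
9:55am end B → 1
11:30am end C → 0
11:50am start E → 1
2:10pm start F → 2
2:15pm end E → 1
2:50pm start D → 2
4:20pm end F → 1
5:20pm end D → 0
6pm start G → 1
7:40pm start H → 2
8:30pm end G → 1
8:45pm end H → 0
Peak is 3, at 8:35am (A, B, C).

3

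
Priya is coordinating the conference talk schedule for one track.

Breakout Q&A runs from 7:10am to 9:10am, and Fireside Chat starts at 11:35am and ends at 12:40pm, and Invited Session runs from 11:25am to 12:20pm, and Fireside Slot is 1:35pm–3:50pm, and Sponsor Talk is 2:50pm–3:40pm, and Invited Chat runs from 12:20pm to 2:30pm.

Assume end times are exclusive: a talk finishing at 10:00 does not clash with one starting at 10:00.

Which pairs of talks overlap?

Sorted by start: Breakout Q&A, Invited Session, Fireside Chat, Invited Chat, Fireside Slot, Sponsor Talk.
Invited Session starts after Breakout Q&A ends; Breakout Q&A is clear from here.
Fireside Chat starts before Invited Session ends → Invited Session and Fireside Chat overlap.
Invited Chat starts exactly when Invited Session ends (back-to-back, no overlap); Invited Session is clear from here.
Invited Chat starts before Fireside Chat ends → Fireside Chat and Invited Chat overlap.
Fireside Slot starts after Fireside Chat ends; Fireside Chat is clear from here.
Fireside Slot starts before Invited Chat ends → Invited Chat and Fireside Slot overlap.
Sponsor Talk starts after Invited Chat ends.
Sponsor Talk starts before Fireside Slot ends → Fireside Slot and Sponsor Talk overlap.

Fireside Chat & Invited Chat, Fireside Chat & Invited Session, Fireside Slot & Invited Chat, Fireside Slot & Sponsor Talk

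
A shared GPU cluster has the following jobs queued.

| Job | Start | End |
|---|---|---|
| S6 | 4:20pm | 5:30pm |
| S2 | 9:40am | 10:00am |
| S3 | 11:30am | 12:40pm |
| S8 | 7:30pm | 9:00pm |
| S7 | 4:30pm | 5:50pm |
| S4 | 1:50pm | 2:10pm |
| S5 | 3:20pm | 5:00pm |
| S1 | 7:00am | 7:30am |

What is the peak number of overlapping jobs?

Sort all start/end points and keep a running count:
7:00am start S1 → 1
7:30am end S1 → 0
9:40am start S2 → 1
10:00am end S2 → 0
11:30am start S3 → 1
12:40pm end S3 → 0
1:50pm start S4 → 1
2:10pm end S4 → 0
3:20pm start S5 → 1
4:20pm start S6 → 2
4:30pm start S7 → 3
5:00pm end S5 → 2
5:30pm end S6 → 1
5:50pm end S7 → 0
7:30pm start S8 → 1
9:00pm end S8 → 0
Peak is 3, at 4:30pm (S5, S6, S7).

3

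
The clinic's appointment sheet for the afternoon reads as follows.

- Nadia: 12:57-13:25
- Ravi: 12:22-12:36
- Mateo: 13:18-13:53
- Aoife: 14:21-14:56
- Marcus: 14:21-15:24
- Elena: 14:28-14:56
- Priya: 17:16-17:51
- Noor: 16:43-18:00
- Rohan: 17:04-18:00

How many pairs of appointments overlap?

Check each pair: they overlap iff neither finishes before the other starts.
Sorted by start: Ravi, Nadia, Mateo, Aoife, Marcus, Elena, Noor, Rohan, Priya.
Nadia starts after Ravi ends, so nothing later overlaps Ravi either.
Mateo starts before Nadia ends → Nadia and Mateo overlap.
Aoife starts after Nadia ends, so nothing later overlaps Nadia either.
Aoife starts after Mateo ends, so nothing later overlaps Mateo either.
Marcus starts before Aoife ends → Aoife and Marcus overlap.
Elena starts before Aoife ends → Aoife and Elena overlap.
Noor starts after Aoife ends, so nothing later overlaps Aoife either.
Elena starts before Marcus ends → Marcus and Elena overlap.
Noor starts after Marcus ends, so nothing later overlaps Marcus either.
Noor starts after Elena ends, so nothing later overlaps Elena either.
Rohan starts before Noor ends → Noor and Rohan overlap.
Priya starts before Noor ends → Noor and Priya overlap.
Priya starts before Rohan ends → Rohan and Priya overlap.
Overlapping pairs: Aoife & Elena, Aoife & Marcus, Elena & Marcus, Mateo & Nadia, Noor & Priya, Noor & Rohan, Priya & Rohan — 7 in total.

7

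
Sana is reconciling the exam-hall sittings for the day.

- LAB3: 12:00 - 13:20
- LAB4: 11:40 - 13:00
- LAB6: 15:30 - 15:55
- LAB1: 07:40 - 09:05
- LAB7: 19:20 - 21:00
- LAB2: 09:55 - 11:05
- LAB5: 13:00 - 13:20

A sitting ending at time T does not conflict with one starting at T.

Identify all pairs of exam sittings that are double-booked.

LAB3 & LAB4, LAB3 & LAB5

Two intervals overlap when each starts before the other ends.
Sorted by start: LAB1, LAB2, LAB4, LAB3, LAB5, LAB6, LAB7.
LAB2 starts after LAB1 ends; LAB1 is clear from here.
LAB4 starts after LAB2 ends; LAB2 is clear from here.
LAB3 starts before LAB4 ends → LAB4 and LAB3 overlap.
LAB5 starts exactly when LAB4 ends (back-to-back, no overlap); LAB4 is clear from here.
LAB5 starts before LAB3 ends → LAB3 and LAB5 overlap.
LAB6 starts after LAB3 ends; LAB3 is clear from here.
LAB6 starts after LAB5 ends; LAB5 is clear from here.
LAB7 starts after LAB6 ends.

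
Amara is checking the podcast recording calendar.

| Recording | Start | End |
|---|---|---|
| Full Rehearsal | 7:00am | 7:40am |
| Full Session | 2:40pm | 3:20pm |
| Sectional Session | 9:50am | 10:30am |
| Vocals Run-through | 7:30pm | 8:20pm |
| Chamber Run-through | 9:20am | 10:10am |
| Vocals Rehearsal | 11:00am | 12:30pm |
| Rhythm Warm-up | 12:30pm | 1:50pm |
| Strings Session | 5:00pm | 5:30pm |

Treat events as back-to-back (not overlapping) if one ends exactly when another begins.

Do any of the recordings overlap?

Two intervals overlap when each starts before the other ends.
Sorted by start: Full Rehearsal, Chamber Run-through, Sectional Session, Vocals Rehearsal, Rhythm Warm-up, Full Session, Strings Session, Vocals Run-through.
Chamber Run-through starts after Full Rehearsal ends, so Full Rehearsal has no further overlaps.
Sectional Session starts before Chamber Run-through ends → Chamber Run-through and Sectional Session overlap.
That's a conflict, so the schedule is not conflict-free.

Yes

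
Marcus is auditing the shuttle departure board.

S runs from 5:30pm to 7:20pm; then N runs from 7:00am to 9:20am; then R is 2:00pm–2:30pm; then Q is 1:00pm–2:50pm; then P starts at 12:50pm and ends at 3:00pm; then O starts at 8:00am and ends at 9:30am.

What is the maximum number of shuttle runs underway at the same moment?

3

Walk through starts and ends in time order (an end at T is processed before a start at T):
7:00am start N → 1
8:00am start O → 2
9:20am end N → 1
9:30am end O → 0
12:50pm start P → 1
1:00pm start Q → 2
2:00pm start R → 3
2:30pm end R → 2
2:50pm end Q → 1
3:00pm end P → 0
5:30pm start S → 1
7:20pm end S → 0
Peak is 3, at 2:00pm (P, Q, R).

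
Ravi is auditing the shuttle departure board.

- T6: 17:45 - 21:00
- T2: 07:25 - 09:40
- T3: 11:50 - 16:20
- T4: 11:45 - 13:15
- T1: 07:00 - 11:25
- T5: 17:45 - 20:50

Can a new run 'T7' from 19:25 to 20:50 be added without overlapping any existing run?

T1: ends 11:25 at or before T7 starts 19:25 → clear.
T2: ends 09:40 at or before T7 starts 19:25 → clear.
T4: ends 13:15 at or before T7 starts 19:25 → clear.
T3: ends 16:20 at or before T7 starts 19:25 → clear.
T5: starts 17:45 before T7 ends 20:50, and ends 20:50 after T7 starts 19:25 → overlap.
T6: starts 17:45 before T7 ends 20:50, and ends 21:00 after T7 starts 19:25 → overlap.
T7 overlaps T5, T6.

No — it overlaps T5, T6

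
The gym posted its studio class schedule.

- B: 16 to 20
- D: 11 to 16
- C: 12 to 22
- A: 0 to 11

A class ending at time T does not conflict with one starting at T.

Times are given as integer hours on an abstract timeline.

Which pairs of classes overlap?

Check each pair: they overlap iff neither finishes before the other starts.
Sorted by start: A, D, C, B.
D starts exactly when A ends (back-to-back, no overlap) — done with A.
C starts before D ends → D and C overlap.
B starts exactly when D ends (back-to-back, no overlap).
B starts before C ends → C and B overlap.

B & C, C & D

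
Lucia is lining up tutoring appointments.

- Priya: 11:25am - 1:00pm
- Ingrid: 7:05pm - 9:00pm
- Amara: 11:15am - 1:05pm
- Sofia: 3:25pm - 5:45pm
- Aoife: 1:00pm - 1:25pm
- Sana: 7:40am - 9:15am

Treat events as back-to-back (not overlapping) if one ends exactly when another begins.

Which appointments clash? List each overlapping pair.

Amara & Aoife, Amara & Priya

Sorted by start: Sana, Amara, Priya, Aoife, Sofia, Ingrid.
Amara starts after Sana ends, so nothing later overlaps Sana either.
Priya starts before Amara ends → Amara and Priya overlap.
Aoife starts before Amara ends → Amara and Aoife overlap.
Sofia starts after Amara ends, so nothing later overlaps Amara either.
Aoife starts exactly when Priya ends (back-to-back, no overlap), so nothing later overlaps Priya either.
Sofia starts after Aoife ends, so nothing later overlaps Aoife either.
Ingrid starts after Sofia ends.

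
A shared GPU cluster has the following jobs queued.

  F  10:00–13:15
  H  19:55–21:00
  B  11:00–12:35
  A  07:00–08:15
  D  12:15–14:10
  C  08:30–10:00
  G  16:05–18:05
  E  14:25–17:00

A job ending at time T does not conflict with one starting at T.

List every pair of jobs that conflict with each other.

Two intervals overlap when each starts before the other ends.
Sorted by start: A, C, F, B, D, E, G, H.
C starts after A ends, so A has no further overlaps.
F starts exactly when C ends (back-to-back, no overlap), so C has no further overlaps.
B starts before F ends → F and B overlap.
D starts before F ends → F and D overlap.
E starts after F ends, so F has no further overlaps.
D starts before B ends → B and D overlap.
E starts after B ends, so B has no further overlaps.
E starts after D ends, so D has no further overlaps.
G starts before E ends → E and G overlap.
H starts after E ends.
H starts after G ends.

B & D, B & F, D & F, E & G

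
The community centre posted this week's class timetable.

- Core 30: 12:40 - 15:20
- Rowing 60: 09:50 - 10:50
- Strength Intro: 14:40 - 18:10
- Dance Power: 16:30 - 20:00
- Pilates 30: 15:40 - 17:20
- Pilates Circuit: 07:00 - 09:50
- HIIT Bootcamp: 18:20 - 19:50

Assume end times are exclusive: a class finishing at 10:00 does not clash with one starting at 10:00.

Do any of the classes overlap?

Sorted by start: Pilates Circuit, Rowing 60, Core 30, Strength Intro, Pilates 30, Dance Power, HIIT Bootcamp.
Rowing 60 starts exactly when Pilates Circuit ends (back-to-back, no overlap), so nothing later overlaps Pilates Circuit either.
Core 30 starts after Rowing 60 ends, so nothing later overlaps Rowing 60 either.
Strength Intro starts before Core 30 ends → Core 30 and Strength Intro overlap.
That's a conflict, so the schedule is not conflict-free.

Yes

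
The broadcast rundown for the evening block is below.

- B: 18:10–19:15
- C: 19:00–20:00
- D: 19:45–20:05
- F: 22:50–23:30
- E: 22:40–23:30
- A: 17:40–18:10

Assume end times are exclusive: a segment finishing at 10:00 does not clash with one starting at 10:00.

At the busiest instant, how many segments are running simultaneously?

2

Walk through starts and ends in time order (an end at T is processed before a start at T):
17:40 start A → 1
18:10 end A → 0
18:10 start B → 1
19:00 start C → 2
19:15 end B → 1
19:45 start D → 2
20:00 end C → 1
20:05 end D → 0
22:40 start E → 1
22:50 start F → 2
23:30 end E → 1
23:30 end F → 0
Peak is 2, at 19:00 (B, C).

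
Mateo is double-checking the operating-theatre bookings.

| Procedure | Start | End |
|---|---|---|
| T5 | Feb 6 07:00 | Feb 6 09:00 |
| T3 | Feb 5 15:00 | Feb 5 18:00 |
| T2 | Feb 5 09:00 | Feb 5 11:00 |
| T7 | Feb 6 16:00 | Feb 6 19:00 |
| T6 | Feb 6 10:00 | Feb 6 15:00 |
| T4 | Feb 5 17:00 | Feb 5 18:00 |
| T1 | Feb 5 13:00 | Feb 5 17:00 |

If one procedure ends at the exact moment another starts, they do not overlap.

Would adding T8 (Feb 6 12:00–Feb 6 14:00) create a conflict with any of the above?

Yes — it overlaps T6

T2: ends Feb 5 11:00 at or before T8 starts Feb 6 12:00 → clear.
T1: ends Feb 5 17:00 at or before T8 starts Feb 6 12:00 → clear.
T3: ends Feb 5 18:00 at or before T8 starts Feb 6 12:00 → clear.
T4: ends Feb 5 18:00 at or before T8 starts Feb 6 12:00 → clear.
T5: ends Feb 6 09:00 at or before T8 starts Feb 6 12:00 → clear.
T6: starts Feb 6 10:00 before T8 ends Feb 6 14:00, and ends Feb 6 15:00 after T8 starts Feb 6 12:00 → overlap.
T7: starts Feb 6 16:00 at or after T8 ends Feb 6 14:00 → clear.
T8 overlaps T6.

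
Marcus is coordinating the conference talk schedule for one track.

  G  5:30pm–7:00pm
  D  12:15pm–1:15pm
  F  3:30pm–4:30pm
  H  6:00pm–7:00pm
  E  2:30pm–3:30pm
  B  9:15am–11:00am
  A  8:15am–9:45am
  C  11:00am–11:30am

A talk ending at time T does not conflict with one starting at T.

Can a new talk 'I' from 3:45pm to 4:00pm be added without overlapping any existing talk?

No — it overlaps F

A: ends 9:45am at or before I starts 3:45pm → clear.
B: ends 11:00am at or before I starts 3:45pm → clear.
C: ends 11:30am at or before I starts 3:45pm → clear.
D: ends 1:15pm at or before I starts 3:45pm → clear.
E: ends 3:30pm at or before I starts 3:45pm → clear.
F: starts 3:30pm before I ends 4:00pm, and ends 4:30pm after I starts 3:45pm → overlap.
G: starts 5:30pm at or after I ends 4:00pm → clear.
H: starts 6:00pm at or after I ends 4:00pm → clear.
I overlaps F.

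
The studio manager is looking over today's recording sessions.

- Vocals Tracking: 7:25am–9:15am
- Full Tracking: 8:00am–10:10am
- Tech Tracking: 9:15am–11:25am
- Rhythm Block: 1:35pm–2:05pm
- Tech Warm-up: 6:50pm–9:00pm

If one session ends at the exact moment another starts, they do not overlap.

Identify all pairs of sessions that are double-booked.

Sorted by start: Vocals Tracking, Full Tracking, Tech Tracking, Rhythm Block, Tech Warm-up.
Full Tracking starts before Vocals Tracking ends → Vocals Tracking and Full Tracking overlap.
Tech Tracking starts exactly when Vocals Tracking ends (back-to-back, no overlap), so nothing later overlaps Vocals Tracking either.
Tech Tracking starts before Full Tracking ends → Full Tracking and Tech Tracking overlap.
Rhythm Block starts after Full Tracking ends, so nothing later overlaps Full Tracking either.
Rhythm Block starts after Tech Tracking ends, so nothing later overlaps Tech Tracking either.
Tech Warm-up starts after Rhythm Block ends.

Full Tracking & Tech Tracking, Full Tracking & Vocals Tracking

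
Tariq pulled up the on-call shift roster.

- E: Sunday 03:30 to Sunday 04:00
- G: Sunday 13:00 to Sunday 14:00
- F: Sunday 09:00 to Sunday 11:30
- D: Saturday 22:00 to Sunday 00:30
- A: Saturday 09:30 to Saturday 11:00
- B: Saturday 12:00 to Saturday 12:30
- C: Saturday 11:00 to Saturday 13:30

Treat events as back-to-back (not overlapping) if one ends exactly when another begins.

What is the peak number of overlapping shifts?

Sort all start/end points and keep a running count:
Saturday 09:30 start A → 1
Saturday 11:00 end A → 0
Saturday 11:00 start C → 1
Saturday 12:00 start B → 2
Saturday 12:30 end B → 1
Saturday 13:30 end C → 0
Saturday 22:00 start D → 1
Sunday 00:30 end D → 0
Sunday 03:30 start E → 1
Sunday 04:00 end E → 0
Sunday 09:00 start F → 1
Sunday 11:30 end F → 0
Sunday 13:00 start G → 1
Sunday 14:00 end G → 0
Peak is 2, at Saturday 12:00 (B, C).

2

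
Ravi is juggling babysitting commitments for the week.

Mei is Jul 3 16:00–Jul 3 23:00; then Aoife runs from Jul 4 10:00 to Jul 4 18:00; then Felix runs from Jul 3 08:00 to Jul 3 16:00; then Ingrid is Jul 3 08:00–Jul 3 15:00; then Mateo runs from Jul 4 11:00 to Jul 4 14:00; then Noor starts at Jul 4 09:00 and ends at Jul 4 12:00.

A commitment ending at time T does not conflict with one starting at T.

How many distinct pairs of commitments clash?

4

Sorted by start: Ingrid, Felix, Mei, Noor, Aoife, Mateo.
Felix starts before Ingrid ends → Ingrid and Felix overlap.
Mei starts after Ingrid ends, so nothing later overlaps Ingrid either.
Mei starts exactly when Felix ends (back-to-back, no overlap), so nothing later overlaps Felix either.
Noor starts after Mei ends, so nothing later overlaps Mei either.
Aoife starts before Noor ends → Noor and Aoife overlap.
Mateo starts before Noor ends → Noor and Mateo overlap.
Mateo starts before Aoife ends → Aoife and Mateo overlap.
Overlapping pairs: Aoife & Mateo, Aoife & Noor, Felix & Ingrid, Mateo & Noor — 4 in total.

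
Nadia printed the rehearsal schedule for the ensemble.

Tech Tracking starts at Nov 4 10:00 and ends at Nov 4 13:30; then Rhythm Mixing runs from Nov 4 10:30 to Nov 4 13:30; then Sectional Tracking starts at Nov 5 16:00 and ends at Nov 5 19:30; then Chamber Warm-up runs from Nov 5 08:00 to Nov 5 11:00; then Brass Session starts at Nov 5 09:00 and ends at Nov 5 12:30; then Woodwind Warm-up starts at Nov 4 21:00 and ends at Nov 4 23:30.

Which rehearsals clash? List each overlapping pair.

Brass Session & Chamber Warm-up, Rhythm Mixing & Tech Tracking

Sorted by start: Tech Tracking, Rhythm Mixing, Woodwind Warm-up, Chamber Warm-up, Brass Session, Sectional Tracking.
Rhythm Mixing starts before Tech Tracking ends → Tech Tracking and Rhythm Mixing overlap.
Woodwind Warm-up starts after Tech Tracking ends — done with Tech Tracking.
Woodwind Warm-up starts after Rhythm Mixing ends — done with Rhythm Mixing.
Chamber Warm-up starts after Woodwind Warm-up ends — done with Woodwind Warm-up.
Brass Session starts before Chamber Warm-up ends → Chamber Warm-up and Brass Session overlap.
Sectional Tracking starts after Chamber Warm-up ends.
Sectional Tracking starts after Brass Session ends.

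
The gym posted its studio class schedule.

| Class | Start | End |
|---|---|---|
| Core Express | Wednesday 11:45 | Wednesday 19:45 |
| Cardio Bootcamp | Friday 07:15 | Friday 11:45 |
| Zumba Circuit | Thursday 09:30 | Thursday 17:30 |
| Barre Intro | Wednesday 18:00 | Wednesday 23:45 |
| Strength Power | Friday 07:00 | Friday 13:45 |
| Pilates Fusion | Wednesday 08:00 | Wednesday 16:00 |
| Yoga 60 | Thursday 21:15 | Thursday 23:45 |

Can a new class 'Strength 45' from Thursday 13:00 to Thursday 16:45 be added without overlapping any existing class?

Pilates Fusion: ends Wednesday 16:00 at or before Strength 45 starts Thursday 13:00 → clear.
Core Express: ends Wednesday 19:45 at or before Strength 45 starts Thursday 13:00 → clear.
Barre Intro: ends Wednesday 23:45 at or before Strength 45 starts Thursday 13:00 → clear.
Zumba Circuit: starts Thursday 09:30 before Strength 45 ends Thursday 16:45, and ends Thursday 17:30 after Strength 45 starts Thursday 13:00 → overlap.
Yoga 60: starts Thursday 21:15 at or after Strength 45 ends Thursday 16:45 → clear.
Strength Power: starts Friday 07:00 at or after Strength 45 ends Thursday 16:45 → clear.
Cardio Bootcamp: starts Friday 07:15 at or after Strength 45 ends Thursday 16:45 → clear.
Strength 45 overlaps Zumba Circuit.

No — it overlaps Zumba Circuit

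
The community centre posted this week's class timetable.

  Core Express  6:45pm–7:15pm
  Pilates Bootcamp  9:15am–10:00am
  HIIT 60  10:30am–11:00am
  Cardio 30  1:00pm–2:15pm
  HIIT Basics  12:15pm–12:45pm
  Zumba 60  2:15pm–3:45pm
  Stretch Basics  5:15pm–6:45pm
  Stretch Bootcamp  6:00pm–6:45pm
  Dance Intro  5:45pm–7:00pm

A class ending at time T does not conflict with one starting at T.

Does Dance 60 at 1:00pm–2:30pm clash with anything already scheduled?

Yes — it overlaps Cardio 30, Zumba 60

Pilates Bootcamp: ends 10:00am at or before Dance 60 starts 1:00pm → clear.
HIIT 60: ends 11:00am at or before Dance 60 starts 1:00pm → clear.
HIIT Basics: ends 12:45pm at or before Dance 60 starts 1:00pm → clear.
Cardio 30: starts 1:00pm before Dance 60 ends 2:30pm, and ends 2:15pm after Dance 60 starts 1:00pm → overlap.
Zumba 60: starts 2:15pm before Dance 60 ends 2:30pm, and ends 3:45pm after Dance 60 starts 1:00pm → overlap.
Stretch Basics: starts 5:15pm at or after Dance 60 ends 2:30pm → clear.
Dance Intro: starts 5:45pm at or after Dance 60 ends 2:30pm → clear.
Stretch Bootcamp: starts 6:00pm at or after Dance 60 ends 2:30pm → clear.
Core Express: starts 6:45pm at or after Dance 60 ends 2:30pm → clear.
Dance 60 overlaps Cardio 30, Zumba 60.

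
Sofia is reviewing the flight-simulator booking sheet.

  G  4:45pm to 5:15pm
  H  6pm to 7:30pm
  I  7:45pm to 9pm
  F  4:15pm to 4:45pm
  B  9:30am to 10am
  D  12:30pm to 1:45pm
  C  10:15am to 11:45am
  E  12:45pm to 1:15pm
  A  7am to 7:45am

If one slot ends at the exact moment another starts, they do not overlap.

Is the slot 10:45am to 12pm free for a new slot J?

No — it overlaps C

A: ends 7:45am at or before J starts 10:45am → clear.
B: ends 10am at or before J starts 10:45am → clear.
C: starts 10:15am before J ends 12pm, and ends 11:45am after J starts 10:45am → overlap.
D: starts 12:30pm at or after J ends 12pm → clear.
E: starts 12:45pm at or after J ends 12pm → clear.
F: starts 4:15pm at or after J ends 12pm → clear.
G: starts 4:45pm at or after J ends 12pm → clear.
H: starts 6pm at or after J ends 12pm → clear.
I: starts 7:45pm at or after J ends 12pm → clear.
J overlaps C.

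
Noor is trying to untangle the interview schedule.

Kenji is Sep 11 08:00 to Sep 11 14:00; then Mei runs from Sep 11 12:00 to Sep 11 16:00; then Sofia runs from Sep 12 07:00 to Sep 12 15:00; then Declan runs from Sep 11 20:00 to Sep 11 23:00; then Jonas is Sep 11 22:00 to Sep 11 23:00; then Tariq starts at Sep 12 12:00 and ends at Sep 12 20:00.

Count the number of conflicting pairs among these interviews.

Sorted by start: Kenji, Mei, Declan, Jonas, Sofia, Tariq.
Mei starts before Kenji ends → Kenji and Mei overlap.
Declan starts after Kenji ends, so Kenji has no further overlaps.
Declan starts after Mei ends, so Mei has no further overlaps.
Jonas starts before Declan ends → Declan and Jonas overlap.
Sofia starts after Declan ends, so Declan has no further overlaps.
Sofia starts after Jonas ends, so Jonas has no further overlaps.
Tariq starts before Sofia ends → Sofia and Tariq overlap.
Overlapping pairs: Declan & Jonas, Kenji & Mei, Sofia & Tariq — 3 in total.

3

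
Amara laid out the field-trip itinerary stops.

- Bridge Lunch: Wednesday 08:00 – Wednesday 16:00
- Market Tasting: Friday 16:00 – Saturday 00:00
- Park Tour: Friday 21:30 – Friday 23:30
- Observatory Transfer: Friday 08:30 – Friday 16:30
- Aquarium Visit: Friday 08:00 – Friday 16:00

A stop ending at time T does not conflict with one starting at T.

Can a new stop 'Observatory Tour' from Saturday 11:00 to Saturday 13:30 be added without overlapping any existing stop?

Yes — the slot is free

Bridge Lunch: ends Wednesday 16:00 at or before Observatory Tour starts Saturday 11:00 → clear.
Aquarium Visit: ends Friday 16:00 at or before Observatory Tour starts Saturday 11:00 → clear.
Observatory Transfer: ends Friday 16:30 at or before Observatory Tour starts Saturday 11:00 → clear.
Market Tasting: ends Saturday 00:00 at or before Observatory Tour starts Saturday 11:00 → clear.
Park Tour: ends Friday 23:30 at or before Observatory Tour starts Saturday 11:00 → clear.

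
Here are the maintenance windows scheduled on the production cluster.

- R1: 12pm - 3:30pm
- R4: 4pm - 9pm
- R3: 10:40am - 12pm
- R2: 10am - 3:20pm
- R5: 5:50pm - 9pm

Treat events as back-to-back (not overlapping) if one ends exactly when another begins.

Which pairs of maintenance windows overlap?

R1 & R2, R2 & R3, R4 & R5

Sorted by start: R2, R3, R1, R4, R5.
R3 starts before R2 ends → R2 and R3 overlap.
R1 starts before R2 ends → R2 and R1 overlap.
R4 starts after R2 ends, so R2 has no further overlaps.
R1 starts exactly when R3 ends (back-to-back, no overlap), so R3 has no further overlaps.
R4 starts after R1 ends, so R1 has no further overlaps.
R5 starts before R4 ends → R4 and R5 overlap.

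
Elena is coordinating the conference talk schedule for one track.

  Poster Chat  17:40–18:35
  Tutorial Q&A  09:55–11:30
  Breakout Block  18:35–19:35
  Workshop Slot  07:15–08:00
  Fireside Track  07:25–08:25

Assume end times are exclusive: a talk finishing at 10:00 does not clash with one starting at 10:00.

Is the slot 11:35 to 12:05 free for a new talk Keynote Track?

Yes — the slot is free

Workshop Slot: ends 08:00 at or before Keynote Track starts 11:35 → clear.
Fireside Track: ends 08:25 at or before Keynote Track starts 11:35 → clear.
Tutorial Q&A: ends 11:30 at or before Keynote Track starts 11:35 → clear.
Poster Chat: starts 17:40 at or after Keynote Track ends 12:05 → clear.
Breakout Block: starts 18:35 at or after Keynote Track ends 12:05 → clear.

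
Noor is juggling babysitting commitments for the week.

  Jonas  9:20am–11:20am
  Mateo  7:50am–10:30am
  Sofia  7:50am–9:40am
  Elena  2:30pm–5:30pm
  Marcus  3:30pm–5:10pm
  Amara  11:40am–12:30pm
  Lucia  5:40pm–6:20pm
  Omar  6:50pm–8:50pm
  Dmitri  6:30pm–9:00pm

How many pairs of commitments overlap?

Check each pair: they overlap iff neither finishes before the other starts.
Sorted by start: Mateo, Sofia, Jonas, Amara, Elena, Marcus, Lucia, Dmitri, Omar.
Sofia starts before Mateo ends → Mateo and Sofia overlap.
Jonas starts before Mateo ends → Mateo and Jonas overlap.
Amara starts after Mateo ends; Mateo is clear from here.
Jonas starts before Sofia ends → Sofia and Jonas overlap.
Amara starts after Sofia ends; Sofia is clear from here.
Amara starts after Jonas ends; Jonas is clear from here.
Elena starts after Amara ends; Amara is clear from here.
Marcus starts before Elena ends → Elena and Marcus overlap.
Lucia starts after Elena ends; Elena is clear from here.
Lucia starts after Marcus ends; Marcus is clear from here.
Dmitri starts after Lucia ends; Lucia is clear from here.
Omar starts before Dmitri ends → Dmitri and Omar overlap.
Overlapping pairs: Dmitri & Omar, Elena & Marcus, Jonas & Mateo, Jonas & Sofia, Mateo & Sofia — 5 in total.

5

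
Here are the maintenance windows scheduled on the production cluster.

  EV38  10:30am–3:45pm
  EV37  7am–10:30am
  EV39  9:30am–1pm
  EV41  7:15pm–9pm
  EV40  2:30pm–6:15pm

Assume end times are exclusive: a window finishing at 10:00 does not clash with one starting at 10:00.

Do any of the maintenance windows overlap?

Yes

Sorted by start: EV37, EV39, EV38, EV40, EV41.
EV39 starts before EV37 ends → EV37 and EV39 overlap.
That's a conflict, so the schedule is not conflict-free.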